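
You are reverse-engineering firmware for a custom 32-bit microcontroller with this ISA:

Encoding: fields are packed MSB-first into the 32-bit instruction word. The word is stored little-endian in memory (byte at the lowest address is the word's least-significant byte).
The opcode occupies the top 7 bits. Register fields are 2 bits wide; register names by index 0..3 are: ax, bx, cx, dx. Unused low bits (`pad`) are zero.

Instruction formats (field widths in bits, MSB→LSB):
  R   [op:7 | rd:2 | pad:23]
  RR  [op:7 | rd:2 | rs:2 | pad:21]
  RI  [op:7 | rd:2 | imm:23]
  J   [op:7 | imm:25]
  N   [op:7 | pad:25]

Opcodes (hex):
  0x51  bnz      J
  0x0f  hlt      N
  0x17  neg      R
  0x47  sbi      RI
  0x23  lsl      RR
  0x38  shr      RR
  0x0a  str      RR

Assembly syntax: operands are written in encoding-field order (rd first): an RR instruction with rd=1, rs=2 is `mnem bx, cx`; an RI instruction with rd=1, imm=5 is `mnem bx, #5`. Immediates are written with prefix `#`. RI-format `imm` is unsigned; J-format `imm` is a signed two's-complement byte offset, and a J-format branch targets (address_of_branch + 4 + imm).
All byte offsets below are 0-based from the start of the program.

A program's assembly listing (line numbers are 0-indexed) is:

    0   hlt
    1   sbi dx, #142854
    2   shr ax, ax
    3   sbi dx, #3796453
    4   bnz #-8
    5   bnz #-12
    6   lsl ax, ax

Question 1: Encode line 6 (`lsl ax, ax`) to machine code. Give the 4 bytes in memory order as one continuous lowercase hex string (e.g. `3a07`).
00000046

6. lsl fields op=0x23:7|rd=0:2|rs=0:2|pad=0:21 → word 46000000h → 00 00 00 46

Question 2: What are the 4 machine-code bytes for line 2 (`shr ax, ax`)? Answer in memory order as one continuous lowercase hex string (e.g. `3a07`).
line 2 (shr): pack op=0x38:7|rd=0:2|rs=0:2|pad=0:21 = 0x70000000; little→ 00 00 00 70

00000070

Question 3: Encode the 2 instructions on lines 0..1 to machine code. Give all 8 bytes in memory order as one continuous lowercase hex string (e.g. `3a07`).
0000001e062e828f

0. hlt fields op=0xf:7|pad=0:25 → word 1e000000h → 00 00 00 1e
1. sbi fields op=0x47:7|rd=3:2|imm=142854:23 → word 8f822e06h → 06 2e 82 8f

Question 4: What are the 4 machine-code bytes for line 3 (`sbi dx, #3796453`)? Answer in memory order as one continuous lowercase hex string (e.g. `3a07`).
3. sbi fields op=0x47:7|rd=3:2|imm=3796453:23 → word 8fb9ede5h → e5 ed b9 8f

e5edb98f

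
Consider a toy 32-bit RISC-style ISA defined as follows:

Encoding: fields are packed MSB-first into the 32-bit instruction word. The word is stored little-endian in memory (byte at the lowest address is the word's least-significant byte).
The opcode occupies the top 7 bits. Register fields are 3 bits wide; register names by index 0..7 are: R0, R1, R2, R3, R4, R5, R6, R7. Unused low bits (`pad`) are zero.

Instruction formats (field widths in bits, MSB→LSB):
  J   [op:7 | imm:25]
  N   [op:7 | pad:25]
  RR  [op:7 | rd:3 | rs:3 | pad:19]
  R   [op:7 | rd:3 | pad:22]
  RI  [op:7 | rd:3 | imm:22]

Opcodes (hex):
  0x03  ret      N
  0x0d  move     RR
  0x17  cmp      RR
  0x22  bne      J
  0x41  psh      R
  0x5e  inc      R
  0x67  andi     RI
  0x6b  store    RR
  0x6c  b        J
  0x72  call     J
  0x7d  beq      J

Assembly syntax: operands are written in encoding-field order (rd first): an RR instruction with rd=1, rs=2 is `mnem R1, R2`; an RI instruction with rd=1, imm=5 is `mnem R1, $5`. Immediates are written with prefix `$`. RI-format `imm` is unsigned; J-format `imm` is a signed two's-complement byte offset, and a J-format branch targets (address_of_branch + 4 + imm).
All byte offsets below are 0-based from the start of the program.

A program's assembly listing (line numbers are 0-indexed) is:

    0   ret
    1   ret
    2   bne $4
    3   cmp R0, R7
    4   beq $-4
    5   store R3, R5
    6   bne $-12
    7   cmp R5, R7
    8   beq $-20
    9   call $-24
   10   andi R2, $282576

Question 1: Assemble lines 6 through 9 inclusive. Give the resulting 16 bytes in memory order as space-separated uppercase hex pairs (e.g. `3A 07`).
F4 FF FF 45 00 00 78 2F EC FF FF FB E8 FF FF E5

line 6 (bne): pack op=0x22:7|imm=-12:25 = 0x45fffff4; little→ f4 ff ff 45
line 7 (cmp): pack op=0x17:7|rd=5:3|rs=7:3|pad=0:19 = 0x2f780000; little→ 00 00 78 2f
line 8 (beq): pack op=0x7d:7|imm=-20:25 = 0xfbffffec; little→ ec ff ff fb
line 9 (call): pack op=0x72:7|imm=-24:25 = 0xe5ffffe8; little→ e8 ff ff e5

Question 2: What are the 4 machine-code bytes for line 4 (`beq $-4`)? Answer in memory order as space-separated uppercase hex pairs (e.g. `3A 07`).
FC FF FF FB

L4: beq op=0x7d:7|imm=-4:25 ⇒ 0xfbfffffc ⇒ little fc ff ff fb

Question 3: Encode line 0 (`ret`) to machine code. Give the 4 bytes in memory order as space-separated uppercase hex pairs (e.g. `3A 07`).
0. ret fields op=0x3:7|pad=0:25 → word 06000000h → 00 00 00 06

00 00 00 06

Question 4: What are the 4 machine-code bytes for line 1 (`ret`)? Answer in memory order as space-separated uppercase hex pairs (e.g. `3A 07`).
00 00 00 06

1. ret fields op=0x3:7|pad=0:25 → word 06000000h → 00 00 00 06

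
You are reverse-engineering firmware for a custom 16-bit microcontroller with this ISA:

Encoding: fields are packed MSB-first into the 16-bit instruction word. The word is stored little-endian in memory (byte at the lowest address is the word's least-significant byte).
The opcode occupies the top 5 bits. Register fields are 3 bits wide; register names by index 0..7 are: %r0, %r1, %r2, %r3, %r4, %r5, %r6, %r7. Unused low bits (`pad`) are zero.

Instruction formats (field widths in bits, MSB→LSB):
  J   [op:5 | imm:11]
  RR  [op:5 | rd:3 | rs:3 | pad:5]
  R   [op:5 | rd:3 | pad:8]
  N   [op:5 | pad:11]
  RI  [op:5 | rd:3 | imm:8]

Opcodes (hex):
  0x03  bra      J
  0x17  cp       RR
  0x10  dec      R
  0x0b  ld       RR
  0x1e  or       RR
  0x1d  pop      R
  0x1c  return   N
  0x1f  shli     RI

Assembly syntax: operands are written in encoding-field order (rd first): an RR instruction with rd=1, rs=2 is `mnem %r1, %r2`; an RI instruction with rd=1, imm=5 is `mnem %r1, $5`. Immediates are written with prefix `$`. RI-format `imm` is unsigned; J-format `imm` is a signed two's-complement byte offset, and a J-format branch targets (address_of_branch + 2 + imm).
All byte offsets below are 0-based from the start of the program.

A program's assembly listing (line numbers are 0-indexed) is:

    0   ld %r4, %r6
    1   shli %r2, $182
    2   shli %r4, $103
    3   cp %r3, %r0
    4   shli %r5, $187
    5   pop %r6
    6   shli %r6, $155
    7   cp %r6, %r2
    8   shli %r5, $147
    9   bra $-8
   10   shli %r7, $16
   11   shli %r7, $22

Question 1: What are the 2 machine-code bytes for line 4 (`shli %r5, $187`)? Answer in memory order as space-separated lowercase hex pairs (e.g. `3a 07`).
bb fd

L4: shli op=0x1f:5|rd=5:3|imm=187:8 ⇒ 0xfdbb ⇒ little bb fd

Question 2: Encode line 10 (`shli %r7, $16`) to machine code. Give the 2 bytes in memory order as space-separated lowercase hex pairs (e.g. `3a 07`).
10 ff

line 10 (shli): pack op=0x1f:5|rd=7:3|imm=16:8 = 0xff10; little→ 10 ff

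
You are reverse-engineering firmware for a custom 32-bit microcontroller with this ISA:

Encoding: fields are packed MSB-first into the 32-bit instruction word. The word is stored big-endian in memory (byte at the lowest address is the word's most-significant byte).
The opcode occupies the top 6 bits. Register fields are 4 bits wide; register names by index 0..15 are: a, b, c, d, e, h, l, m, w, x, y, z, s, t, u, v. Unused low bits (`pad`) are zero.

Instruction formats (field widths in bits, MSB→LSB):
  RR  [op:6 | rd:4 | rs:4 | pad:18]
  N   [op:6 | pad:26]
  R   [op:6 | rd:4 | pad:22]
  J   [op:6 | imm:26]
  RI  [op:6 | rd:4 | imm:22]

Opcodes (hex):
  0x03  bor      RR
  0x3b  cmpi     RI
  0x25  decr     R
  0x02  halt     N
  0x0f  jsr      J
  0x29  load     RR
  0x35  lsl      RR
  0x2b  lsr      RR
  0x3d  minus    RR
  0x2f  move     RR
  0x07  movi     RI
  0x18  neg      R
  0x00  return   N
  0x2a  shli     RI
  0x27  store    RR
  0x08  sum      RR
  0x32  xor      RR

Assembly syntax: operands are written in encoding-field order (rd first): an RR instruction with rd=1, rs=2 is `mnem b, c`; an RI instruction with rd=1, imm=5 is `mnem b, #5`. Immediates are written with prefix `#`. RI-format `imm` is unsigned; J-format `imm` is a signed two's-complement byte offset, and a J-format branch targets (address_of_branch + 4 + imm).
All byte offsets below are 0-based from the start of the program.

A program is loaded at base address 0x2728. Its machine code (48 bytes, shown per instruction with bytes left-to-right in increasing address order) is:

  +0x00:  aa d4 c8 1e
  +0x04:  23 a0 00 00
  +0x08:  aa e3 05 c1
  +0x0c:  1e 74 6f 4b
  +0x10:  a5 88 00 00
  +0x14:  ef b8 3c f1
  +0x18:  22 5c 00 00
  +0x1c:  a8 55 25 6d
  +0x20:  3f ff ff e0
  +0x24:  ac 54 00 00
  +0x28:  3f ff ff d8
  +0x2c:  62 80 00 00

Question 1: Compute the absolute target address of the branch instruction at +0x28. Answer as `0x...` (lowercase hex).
[28] 3f ff ff d8 → 0x3fffffd8
  opcode bits[31:26]=0xf: jsr/J
  imm: (w>>0)&0x3ffffff=0x3ffffd8 (s26→-40) → #-40
  target = base 0x2728 + off 0x28 + 4 + imm -40 = 0x272c

0x272c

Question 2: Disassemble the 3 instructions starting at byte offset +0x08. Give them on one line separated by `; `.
shli z, #2295233; movi x, #3436363; load l, c

+0x08: aa e3 05 c1 ⇒ word 0xaae305c1 (big)
  op=0xaae305c1>>26=0x2a ⇒ shli (RI)
  rd: (w>>22)&0xf=0xb → z
  imm: (w>>0)&0x3fffff=0x2305c1 → #2295233
+0x0c: 1e 74 6f 4b ⇒ word 0x1e746f4b (big)
  op=0x1e746f4b>>26=0x7 ⇒ movi (RI)
  rd: (w>>22)&0xf=0x9 → x
  imm: (w>>0)&0x3fffff=0x346f4b → #3436363
+0x10: a5 88 00 00 ⇒ word 0xa5880000 (big)
  op=0xa5880000>>26=0x29 ⇒ load (RR)
  rd: (w>>22)&0xf=0x6 → l
  rs: (w>>18)&0xf=0x2 → c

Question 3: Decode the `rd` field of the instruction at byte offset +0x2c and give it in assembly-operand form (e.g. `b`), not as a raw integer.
[2c] 62 80 00 00 → 0x62800000
  opcode bits[31:26]=0x18: neg/R
  [25:22] rd=10 = y

y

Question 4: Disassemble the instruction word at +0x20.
@+20  big-endian(3f ff ff e0) = 0x3fffffe0
  opcode bits[31:26]=0xf: jsr/J
  imm@[25:0]=0x3ffffe0 (s26→-32) ⇒ #-32

jsr #-32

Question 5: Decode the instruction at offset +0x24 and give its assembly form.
[24] ac 54 00 00 → 0xac540000
  op=0xac540000>>26=0x2b ⇒ lsr (RR)
  rd: (w>>22)&0xf=0x1 → b
  rs: (w>>18)&0xf=0x5 → h

lsr b, h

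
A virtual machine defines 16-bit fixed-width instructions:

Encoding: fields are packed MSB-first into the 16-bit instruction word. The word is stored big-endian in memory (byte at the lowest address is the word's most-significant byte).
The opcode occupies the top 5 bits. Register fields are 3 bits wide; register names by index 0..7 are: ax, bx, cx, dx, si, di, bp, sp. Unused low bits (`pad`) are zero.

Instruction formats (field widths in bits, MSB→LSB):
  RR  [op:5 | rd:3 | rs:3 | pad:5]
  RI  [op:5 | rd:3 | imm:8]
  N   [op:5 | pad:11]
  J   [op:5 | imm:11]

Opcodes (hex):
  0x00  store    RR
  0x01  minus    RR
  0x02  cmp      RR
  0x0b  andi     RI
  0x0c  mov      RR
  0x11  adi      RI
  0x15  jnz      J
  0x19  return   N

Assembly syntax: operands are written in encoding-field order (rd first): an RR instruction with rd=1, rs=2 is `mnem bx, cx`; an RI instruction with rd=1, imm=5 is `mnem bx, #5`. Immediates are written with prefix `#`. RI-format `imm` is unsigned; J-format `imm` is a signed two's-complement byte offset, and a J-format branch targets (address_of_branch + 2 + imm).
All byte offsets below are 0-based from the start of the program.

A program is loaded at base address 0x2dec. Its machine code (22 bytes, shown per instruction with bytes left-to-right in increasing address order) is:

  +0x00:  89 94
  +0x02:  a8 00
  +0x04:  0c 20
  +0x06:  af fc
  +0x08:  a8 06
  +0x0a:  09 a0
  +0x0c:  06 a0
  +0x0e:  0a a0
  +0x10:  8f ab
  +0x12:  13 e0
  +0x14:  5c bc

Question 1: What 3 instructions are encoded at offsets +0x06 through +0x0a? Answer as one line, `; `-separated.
jnz #-4; jnz #6; minus bx, di

@+06  big-endian(af fc) = 0xaffc
  op=0xaffc>>11=0x15 ⇒ jnz (J)
  imm@[10:0]=0x7fc (s11→-4) ⇒ #-4
@+08  big-endian(a8 06) = 0xa806
  op=0xa806>>11=0x15 ⇒ jnz (J)
  imm@[10:0]=0x6 ⇒ #6
@+0a  big-endian(09 a0) = 0x09a0
  op=0x09a0>>11=0x1 ⇒ minus (RR)
  rd@[10:8]=0x1 ⇒ bx
  rs@[7:5]=0x5 ⇒ di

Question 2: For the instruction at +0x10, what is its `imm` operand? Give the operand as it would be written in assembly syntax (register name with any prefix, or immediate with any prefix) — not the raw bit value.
[10] 8f ab → 0x8fab
  top 5b → 0x11 → adi [RI]
  rd@[10:8]=0x7 ⇒ sp
  imm@[7:0]=0xab ⇒ #171

#171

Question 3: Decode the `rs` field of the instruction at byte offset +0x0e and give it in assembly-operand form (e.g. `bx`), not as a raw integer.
+0x0e: 0a a0 ⇒ word 0x0aa0 (big)
  opcode bits[15:11]=0x1: minus/RR
  rd: (w>>8)&0x7=0x2 → cx
  rs: (w>>5)&0x7=0x5 → di

di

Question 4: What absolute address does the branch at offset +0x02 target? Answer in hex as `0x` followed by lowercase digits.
0x2df0

@+02  big-endian(a8 00) = 0xa800
  top 5b → 0x15 → jnz [J]
  imm@[10:0]=0x0 ⇒ #0
  target = base 0x2dec + off 0x02 + 2 + imm 0 = 0x2df0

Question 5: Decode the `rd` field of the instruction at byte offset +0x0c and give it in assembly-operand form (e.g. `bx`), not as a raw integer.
+0x0c: 06 a0 ⇒ word 0x06a0 (big)
  opcode bits[15:11]=0x0: store/RR
  rd: (w>>8)&0x7=0x6 → bp
  rs: (w>>5)&0x7=0x5 → di

bp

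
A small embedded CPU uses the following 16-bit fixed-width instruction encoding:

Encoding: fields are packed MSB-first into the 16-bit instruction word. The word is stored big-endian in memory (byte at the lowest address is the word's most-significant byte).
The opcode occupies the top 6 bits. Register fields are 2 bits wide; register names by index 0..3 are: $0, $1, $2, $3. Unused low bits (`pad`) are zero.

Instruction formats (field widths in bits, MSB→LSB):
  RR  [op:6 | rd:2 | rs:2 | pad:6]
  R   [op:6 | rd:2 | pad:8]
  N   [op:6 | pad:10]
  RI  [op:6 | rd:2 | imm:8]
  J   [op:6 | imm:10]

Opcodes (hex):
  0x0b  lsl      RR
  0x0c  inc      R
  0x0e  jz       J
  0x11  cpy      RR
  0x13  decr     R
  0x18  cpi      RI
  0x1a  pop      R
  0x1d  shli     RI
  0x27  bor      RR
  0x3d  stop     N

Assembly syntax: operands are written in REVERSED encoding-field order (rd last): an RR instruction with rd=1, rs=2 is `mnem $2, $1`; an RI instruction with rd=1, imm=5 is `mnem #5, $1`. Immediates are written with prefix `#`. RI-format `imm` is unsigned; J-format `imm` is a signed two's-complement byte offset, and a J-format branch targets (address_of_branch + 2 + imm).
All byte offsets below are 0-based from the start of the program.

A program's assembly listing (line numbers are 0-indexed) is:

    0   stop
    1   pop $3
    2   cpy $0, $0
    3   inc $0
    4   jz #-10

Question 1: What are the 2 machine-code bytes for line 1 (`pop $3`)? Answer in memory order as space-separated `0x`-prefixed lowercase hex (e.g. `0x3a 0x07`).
0x6b 0x00

line 1 (pop): pack op=0x1a:6|rd=3:2|pad=0:8 = 0x6b00; big→ 6b 00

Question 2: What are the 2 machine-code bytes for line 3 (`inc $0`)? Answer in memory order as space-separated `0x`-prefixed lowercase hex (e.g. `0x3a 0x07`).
line 3 (inc): pack op=0xc:6|rd=0:2|pad=0:8 = 0x3000; big→ 30 00

0x30 0x00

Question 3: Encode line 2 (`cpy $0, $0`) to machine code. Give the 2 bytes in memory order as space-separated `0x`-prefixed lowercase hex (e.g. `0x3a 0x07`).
L2: cpy op=0x11:6|rd=0:2|rs=0:2|pad=0:6 ⇒ 0x4400 ⇒ big 44 00

0x44 0x00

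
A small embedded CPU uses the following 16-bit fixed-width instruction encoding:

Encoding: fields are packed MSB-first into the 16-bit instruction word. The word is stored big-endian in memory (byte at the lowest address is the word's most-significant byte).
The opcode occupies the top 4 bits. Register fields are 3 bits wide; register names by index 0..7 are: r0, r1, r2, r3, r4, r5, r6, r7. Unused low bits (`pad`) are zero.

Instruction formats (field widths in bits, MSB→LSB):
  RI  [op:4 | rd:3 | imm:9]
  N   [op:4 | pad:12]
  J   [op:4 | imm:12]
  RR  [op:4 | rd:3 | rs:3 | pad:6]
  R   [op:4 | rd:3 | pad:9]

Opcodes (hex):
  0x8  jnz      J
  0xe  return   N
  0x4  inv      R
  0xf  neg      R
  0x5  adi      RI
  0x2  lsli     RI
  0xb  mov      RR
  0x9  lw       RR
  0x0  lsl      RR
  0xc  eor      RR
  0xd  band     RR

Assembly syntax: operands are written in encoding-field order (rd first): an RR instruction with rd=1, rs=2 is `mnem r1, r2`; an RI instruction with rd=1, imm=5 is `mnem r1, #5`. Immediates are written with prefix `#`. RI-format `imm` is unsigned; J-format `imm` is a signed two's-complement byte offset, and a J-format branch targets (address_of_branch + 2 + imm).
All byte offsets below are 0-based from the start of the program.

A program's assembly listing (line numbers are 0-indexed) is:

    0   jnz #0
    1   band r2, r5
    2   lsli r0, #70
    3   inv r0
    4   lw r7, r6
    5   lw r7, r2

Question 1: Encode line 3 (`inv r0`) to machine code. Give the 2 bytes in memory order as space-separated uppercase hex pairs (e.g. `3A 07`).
40 00

L3: inv op=0x4:4|rd=0:3|pad=0:9 ⇒ 0x4000 ⇒ big 40 00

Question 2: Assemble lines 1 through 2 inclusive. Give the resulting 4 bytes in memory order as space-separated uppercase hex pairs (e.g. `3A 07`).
line 1 (band): pack op=0xd:4|rd=2:3|rs=5:3|pad=0:6 = 0xd540; big→ d5 40
line 2 (lsli): pack op=0x2:4|rd=0:3|imm=70:9 = 0x2046; big→ 20 46

D5 40 20 46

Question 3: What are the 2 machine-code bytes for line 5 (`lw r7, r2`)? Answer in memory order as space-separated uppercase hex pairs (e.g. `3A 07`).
9E 80

L5: lw op=0x9:4|rd=7:3|rs=2:3|pad=0:6 ⇒ 0x9e80 ⇒ big 9e 80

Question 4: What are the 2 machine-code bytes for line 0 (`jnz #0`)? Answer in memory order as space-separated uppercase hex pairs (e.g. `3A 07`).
80 00

line 0 (jnz): pack op=0x8:4|imm=0:12 = 0x8000; big→ 80 00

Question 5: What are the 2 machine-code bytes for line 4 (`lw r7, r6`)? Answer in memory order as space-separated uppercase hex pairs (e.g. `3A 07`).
9F 80

line 4 (lw): pack op=0x9:4|rd=7:3|rs=6:3|pad=0:6 = 0x9f80; big→ 9f 80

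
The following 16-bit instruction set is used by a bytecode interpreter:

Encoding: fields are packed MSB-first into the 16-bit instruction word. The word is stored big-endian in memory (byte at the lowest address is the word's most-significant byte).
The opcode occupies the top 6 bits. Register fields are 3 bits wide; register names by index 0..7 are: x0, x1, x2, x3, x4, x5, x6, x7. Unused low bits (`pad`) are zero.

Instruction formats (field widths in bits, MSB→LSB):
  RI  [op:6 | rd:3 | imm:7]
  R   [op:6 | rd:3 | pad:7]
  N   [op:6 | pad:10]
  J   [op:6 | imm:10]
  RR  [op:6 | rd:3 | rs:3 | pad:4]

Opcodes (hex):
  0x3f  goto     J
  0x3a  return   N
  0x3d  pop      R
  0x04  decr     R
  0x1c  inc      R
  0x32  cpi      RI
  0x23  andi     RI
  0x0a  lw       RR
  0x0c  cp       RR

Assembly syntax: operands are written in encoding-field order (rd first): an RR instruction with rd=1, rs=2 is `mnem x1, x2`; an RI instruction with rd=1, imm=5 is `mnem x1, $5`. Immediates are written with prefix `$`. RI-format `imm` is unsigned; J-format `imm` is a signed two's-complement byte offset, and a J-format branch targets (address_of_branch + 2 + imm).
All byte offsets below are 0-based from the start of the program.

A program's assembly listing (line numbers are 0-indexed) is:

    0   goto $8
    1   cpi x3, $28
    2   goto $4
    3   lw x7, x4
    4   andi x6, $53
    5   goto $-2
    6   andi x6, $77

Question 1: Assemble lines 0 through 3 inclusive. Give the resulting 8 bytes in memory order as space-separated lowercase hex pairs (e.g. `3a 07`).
fc 08 c9 9c fc 04 2b c0

L0: goto op=0x3f:6|imm=8:10 ⇒ 0xfc08 ⇒ big fc 08
L1: cpi op=0x32:6|rd=3:3|imm=28:7 ⇒ 0xc99c ⇒ big c9 9c
L2: goto op=0x3f:6|imm=4:10 ⇒ 0xfc04 ⇒ big fc 04
L3: lw op=0xa:6|rd=7:3|rs=4:3|pad=0:4 ⇒ 0x2bc0 ⇒ big 2b c0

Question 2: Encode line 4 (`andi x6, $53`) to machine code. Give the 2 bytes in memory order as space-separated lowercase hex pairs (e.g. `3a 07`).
4. andi fields op=0x23:6|rd=6:3|imm=53:7 → word 8f35h → 8f 35

8f 35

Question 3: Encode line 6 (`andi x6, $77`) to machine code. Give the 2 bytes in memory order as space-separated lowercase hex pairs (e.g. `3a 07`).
8f 4d

L6: andi op=0x23:6|rd=6:3|imm=77:7 ⇒ 0x8f4d ⇒ big 8f 4d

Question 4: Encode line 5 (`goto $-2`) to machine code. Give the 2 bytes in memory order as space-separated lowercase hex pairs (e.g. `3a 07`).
ff fe

line 5 (goto): pack op=0x3f:6|imm=-2:10 = 0xfffe; big→ ff fe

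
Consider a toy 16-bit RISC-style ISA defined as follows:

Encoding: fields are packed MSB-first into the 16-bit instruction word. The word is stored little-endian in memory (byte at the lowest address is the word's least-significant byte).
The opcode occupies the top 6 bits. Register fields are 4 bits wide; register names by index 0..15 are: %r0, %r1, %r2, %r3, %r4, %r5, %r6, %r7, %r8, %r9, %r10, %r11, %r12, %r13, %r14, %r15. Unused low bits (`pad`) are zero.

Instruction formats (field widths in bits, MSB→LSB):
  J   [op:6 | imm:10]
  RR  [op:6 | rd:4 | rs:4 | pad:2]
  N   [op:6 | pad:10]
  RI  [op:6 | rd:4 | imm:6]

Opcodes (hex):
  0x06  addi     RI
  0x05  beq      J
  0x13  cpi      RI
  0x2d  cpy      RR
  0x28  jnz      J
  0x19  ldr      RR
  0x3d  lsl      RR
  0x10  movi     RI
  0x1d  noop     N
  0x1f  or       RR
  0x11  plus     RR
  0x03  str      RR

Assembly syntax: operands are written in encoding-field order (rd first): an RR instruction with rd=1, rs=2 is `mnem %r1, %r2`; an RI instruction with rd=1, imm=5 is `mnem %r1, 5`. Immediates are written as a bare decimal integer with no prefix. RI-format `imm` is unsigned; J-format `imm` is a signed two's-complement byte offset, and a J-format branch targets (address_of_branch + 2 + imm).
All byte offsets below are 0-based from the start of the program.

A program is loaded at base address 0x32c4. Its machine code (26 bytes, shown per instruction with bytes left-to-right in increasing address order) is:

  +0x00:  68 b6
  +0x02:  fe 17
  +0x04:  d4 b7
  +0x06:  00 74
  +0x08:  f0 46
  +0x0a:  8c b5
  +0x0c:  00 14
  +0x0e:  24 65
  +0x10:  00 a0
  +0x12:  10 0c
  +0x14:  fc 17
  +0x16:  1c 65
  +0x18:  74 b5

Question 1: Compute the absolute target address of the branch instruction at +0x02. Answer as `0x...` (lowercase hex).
0x32c6

+0x02: fe 17 ⇒ word 0x17fe (little)
  top 6b → 0x5 → beq [J]
  [9:0] imm=1022 (s10→-2) = -2
  target = base 0x32c4 + off 0x02 + 2 + imm -2 = 0x32c6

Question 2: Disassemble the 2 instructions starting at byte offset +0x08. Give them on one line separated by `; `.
off 0x08: read f0 46 as little → 0x46f0
  top 6b → 0x11 → plus [RR]
  rd@[9:6]=0xb ⇒ %r11
  rs@[5:2]=0xc ⇒ %r12
off 0x0a: read 8c b5 as little → 0xb58c
  top 6b → 0x2d → cpy [RR]
  rd@[9:6]=0x6 ⇒ %r6
  rs@[5:2]=0x3 ⇒ %r3

plus %r11, %r12; cpy %r6, %r3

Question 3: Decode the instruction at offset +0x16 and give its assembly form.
ldr %r4, %r7

+0x16: 1c 65 ⇒ word 0x651c (little)
  top 6b → 0x19 → ldr [RR]
  [9:6] rd=4 = %r4
  [5:2] rs=7 = %r7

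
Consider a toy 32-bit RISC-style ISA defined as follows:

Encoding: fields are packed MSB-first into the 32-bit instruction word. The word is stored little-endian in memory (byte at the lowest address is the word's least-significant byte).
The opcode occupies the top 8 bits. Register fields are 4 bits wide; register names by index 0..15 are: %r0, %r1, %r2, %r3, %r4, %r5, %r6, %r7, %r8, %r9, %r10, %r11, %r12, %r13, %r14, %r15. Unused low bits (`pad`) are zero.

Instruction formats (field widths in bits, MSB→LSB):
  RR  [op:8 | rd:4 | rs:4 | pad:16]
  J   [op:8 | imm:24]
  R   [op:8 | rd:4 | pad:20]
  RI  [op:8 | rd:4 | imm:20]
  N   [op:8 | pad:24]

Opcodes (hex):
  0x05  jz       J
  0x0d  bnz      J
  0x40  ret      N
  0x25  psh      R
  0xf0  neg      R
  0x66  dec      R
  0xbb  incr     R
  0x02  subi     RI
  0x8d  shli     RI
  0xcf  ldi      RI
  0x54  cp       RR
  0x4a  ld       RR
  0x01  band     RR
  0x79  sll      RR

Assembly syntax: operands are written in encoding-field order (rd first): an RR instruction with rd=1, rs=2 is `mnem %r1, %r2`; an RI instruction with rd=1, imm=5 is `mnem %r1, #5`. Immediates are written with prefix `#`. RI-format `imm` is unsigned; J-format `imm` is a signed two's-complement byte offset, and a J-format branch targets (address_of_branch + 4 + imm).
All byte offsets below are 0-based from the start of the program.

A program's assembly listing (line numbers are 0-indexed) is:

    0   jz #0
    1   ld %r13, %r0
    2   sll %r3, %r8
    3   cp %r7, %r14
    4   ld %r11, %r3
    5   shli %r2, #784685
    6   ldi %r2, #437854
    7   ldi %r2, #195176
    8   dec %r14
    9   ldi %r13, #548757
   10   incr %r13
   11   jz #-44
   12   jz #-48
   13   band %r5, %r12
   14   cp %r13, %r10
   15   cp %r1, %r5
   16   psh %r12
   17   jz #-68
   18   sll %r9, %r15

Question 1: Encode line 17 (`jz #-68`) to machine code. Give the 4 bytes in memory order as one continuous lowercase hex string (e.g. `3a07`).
17. jz fields op=0x5:8|imm=-68:24 → word 05ffffbch → bc ff ff 05

bcffff05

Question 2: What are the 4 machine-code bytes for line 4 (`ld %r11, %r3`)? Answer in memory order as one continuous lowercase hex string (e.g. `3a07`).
4. ld fields op=0x4a:8|rd=11:4|rs=3:4|pad=0:16 → word 4ab30000h → 00 00 b3 4a

0000b34a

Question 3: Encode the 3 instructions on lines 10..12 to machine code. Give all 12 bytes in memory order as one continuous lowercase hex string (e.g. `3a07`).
0000d0bbd4ffff05d0ffff05

line 10 (incr): pack op=0xbb:8|rd=13:4|pad=0:20 = 0xbbd00000; little→ 00 00 d0 bb
line 11 (jz): pack op=0x5:8|imm=-44:24 = 0x05ffffd4; little→ d4 ff ff 05
line 12 (jz): pack op=0x5:8|imm=-48:24 = 0x05ffffd0; little→ d0 ff ff 05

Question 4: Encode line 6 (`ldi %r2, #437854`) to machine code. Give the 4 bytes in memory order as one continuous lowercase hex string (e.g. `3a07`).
5eae26cf

6. ldi fields op=0xcf:8|rd=2:4|imm=437854:20 → word cf26ae5eh → 5e ae 26 cf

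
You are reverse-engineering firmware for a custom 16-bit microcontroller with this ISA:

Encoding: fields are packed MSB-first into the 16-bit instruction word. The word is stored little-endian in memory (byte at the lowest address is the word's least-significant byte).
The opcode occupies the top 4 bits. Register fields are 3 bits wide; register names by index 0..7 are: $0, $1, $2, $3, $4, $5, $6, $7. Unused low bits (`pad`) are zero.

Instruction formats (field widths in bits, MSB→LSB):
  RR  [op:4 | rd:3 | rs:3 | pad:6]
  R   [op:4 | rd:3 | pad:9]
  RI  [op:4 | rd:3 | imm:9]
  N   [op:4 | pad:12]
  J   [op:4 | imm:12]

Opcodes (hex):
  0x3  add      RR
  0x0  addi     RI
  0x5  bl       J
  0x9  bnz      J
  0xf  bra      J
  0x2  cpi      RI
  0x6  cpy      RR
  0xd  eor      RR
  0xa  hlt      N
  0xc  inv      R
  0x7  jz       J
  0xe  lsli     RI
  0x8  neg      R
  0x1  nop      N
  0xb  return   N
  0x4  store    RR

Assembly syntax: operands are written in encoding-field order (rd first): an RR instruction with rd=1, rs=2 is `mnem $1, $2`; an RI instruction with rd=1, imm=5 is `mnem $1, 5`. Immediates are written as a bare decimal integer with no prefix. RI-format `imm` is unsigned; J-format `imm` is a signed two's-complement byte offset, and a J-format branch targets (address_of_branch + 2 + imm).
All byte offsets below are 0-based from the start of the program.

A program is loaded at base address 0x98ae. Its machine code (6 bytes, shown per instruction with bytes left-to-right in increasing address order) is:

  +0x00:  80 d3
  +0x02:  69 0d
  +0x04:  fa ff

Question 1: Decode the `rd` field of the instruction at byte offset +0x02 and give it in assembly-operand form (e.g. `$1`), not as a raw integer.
$6

+0x02: 69 0d ⇒ word 0x0d69 (little)
  op=0x0d69>>12=0x0 ⇒ addi (RI)
  [11:9] rd=6 = $6
  [8:0] imm=361 = 361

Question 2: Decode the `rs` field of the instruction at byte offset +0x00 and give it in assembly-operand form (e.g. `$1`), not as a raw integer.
@+00  little-endian(80 d3) = 0xd380
  op=0xd380>>12=0xd ⇒ eor (RR)
  rd@[11:9]=0x1 ⇒ $1
  rs@[8:6]=0x6 ⇒ $6

$6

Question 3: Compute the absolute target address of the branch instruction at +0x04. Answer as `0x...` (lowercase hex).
0x98ae

off 0x04: read fa ff as little → 0xfffa
  opcode bits[15:12]=0xf: bra/J
  [11:0] imm=4090 (s12→-6) = -6
  target = base 0x98ae + off 0x04 + 2 + imm -6 = 0x98ae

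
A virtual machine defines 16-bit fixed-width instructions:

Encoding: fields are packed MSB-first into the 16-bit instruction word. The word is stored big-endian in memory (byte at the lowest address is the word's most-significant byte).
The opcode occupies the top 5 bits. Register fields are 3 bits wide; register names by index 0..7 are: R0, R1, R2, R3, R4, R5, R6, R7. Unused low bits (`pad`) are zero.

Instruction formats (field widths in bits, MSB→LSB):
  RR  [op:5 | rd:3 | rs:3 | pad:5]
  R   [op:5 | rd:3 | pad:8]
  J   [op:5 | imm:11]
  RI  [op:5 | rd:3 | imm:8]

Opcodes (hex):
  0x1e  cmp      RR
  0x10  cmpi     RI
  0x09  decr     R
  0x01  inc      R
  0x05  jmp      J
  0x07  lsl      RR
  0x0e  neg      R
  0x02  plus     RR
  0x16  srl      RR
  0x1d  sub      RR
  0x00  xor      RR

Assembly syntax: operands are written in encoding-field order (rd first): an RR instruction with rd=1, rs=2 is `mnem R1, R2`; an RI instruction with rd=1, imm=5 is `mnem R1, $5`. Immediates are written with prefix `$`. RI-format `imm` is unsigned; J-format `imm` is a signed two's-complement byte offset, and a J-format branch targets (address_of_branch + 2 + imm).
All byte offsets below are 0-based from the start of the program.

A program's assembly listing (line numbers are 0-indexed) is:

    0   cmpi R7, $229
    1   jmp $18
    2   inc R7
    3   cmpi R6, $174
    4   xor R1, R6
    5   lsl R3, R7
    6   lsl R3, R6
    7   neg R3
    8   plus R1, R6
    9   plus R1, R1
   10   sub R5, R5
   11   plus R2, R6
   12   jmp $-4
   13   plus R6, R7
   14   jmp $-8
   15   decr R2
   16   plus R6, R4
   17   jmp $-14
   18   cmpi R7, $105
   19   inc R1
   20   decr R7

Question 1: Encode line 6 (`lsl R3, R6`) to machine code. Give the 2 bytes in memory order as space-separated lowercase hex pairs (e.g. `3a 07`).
3b c0

6. lsl fields op=0x7:5|rd=3:3|rs=6:3|pad=0:5 → word 3bc0h → 3b c0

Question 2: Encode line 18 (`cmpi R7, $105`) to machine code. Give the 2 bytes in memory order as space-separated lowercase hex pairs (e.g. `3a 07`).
87 69

18. cmpi fields op=0x10:5|rd=7:3|imm=105:8 → word 8769h → 87 69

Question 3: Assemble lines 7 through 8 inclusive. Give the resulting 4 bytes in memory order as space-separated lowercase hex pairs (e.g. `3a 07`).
73 00 11 c0

line 7 (neg): pack op=0xe:5|rd=3:3|pad=0:8 = 0x7300; big→ 73 00
line 8 (plus): pack op=0x2:5|rd=1:3|rs=6:3|pad=0:5 = 0x11c0; big→ 11 c0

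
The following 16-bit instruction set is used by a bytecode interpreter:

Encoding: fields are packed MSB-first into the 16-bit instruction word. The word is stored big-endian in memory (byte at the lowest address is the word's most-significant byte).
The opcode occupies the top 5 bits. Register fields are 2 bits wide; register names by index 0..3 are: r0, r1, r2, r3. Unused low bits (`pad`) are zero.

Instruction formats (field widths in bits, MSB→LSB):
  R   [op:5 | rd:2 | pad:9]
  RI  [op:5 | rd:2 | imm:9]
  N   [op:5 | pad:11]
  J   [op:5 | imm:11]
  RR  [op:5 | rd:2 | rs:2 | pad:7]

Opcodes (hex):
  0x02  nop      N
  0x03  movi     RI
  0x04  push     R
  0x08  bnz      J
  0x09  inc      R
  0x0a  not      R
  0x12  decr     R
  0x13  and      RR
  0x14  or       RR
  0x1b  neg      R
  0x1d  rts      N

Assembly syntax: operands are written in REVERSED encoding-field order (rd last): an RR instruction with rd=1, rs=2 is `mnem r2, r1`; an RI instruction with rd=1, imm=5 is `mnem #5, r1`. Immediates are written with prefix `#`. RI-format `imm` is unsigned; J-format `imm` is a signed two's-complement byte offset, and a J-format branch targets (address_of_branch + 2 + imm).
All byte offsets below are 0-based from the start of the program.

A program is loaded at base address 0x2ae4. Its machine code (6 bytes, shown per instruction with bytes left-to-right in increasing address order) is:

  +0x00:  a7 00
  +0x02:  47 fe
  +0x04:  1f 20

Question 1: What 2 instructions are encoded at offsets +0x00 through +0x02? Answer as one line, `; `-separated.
+0x00: a7 00 ⇒ word 0xa700 (big)
  op=0xa700>>11=0x14 ⇒ or (RR)
  rd: (w>>9)&0x3=0x3 → r3
  rs: (w>>7)&0x3=0x2 → r2
+0x02: 47 fe ⇒ word 0x47fe (big)
  op=0x47fe>>11=0x8 ⇒ bnz (J)
  imm: (w>>0)&0x7ff=0x7fe (s11→-2) → #-2

or r2, r3; bnz #-2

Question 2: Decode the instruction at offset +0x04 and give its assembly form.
@+04  big-endian(1f 20) = 0x1f20
  opcode bits[15:11]=0x3: movi/RI
  rd: (w>>9)&0x3=0x3 → r3
  imm: (w>>0)&0x1ff=0x120 → #288

movi #288, r3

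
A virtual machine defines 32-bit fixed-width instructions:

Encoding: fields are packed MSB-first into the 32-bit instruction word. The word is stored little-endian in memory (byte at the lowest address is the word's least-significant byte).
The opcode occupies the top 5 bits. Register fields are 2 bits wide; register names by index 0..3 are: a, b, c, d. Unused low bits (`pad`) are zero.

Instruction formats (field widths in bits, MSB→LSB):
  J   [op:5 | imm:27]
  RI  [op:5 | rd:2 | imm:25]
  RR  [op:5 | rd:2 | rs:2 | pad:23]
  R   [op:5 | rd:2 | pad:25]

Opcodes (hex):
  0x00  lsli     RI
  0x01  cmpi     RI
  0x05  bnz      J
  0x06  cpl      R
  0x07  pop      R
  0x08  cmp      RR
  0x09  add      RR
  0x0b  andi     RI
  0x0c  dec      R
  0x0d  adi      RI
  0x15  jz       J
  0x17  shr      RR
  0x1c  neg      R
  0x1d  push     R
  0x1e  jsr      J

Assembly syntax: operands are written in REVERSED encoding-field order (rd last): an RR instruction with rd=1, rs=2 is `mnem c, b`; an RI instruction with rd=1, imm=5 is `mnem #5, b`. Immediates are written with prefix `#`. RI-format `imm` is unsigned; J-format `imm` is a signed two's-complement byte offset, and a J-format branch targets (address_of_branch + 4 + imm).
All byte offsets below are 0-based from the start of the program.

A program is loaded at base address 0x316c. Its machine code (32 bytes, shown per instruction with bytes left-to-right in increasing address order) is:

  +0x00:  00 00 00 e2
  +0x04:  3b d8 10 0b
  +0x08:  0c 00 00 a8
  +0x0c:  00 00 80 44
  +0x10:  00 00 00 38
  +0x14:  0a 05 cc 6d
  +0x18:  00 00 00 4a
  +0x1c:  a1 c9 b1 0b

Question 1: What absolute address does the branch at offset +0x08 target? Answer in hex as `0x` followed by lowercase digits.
[08] 0c 00 00 a8 → 0xa800000c
  top 5b → 0x15 → jz [J]
  [26:0] imm=12 = #12
  target = base 0x316c + off 0x08 + 4 + imm 12 = 0x3184

0x3184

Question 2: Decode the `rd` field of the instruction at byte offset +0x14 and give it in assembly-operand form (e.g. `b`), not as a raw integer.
[14] 0a 05 cc 6d → 0x6dcc050a
  op=0x6dcc050a>>27=0xd ⇒ adi (RI)
  rd@[26:25]=0x2 ⇒ c
  imm@[24:0]=0x1cc050a ⇒ #30147850

c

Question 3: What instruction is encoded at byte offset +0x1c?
cmpi #28428705, b

+0x1c: a1 c9 b1 0b ⇒ word 0x0bb1c9a1 (little)
  opcode bits[31:27]=0x1: cmpi/RI
  rd: (w>>25)&0x3=0x1 → b
  imm: (w>>0)&0x1ffffff=0x1b1c9a1 → #28428705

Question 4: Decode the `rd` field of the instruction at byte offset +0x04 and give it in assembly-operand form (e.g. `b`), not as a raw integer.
@+04  little-endian(3b d8 10 0b) = 0x0b10d83b
  opcode bits[31:27]=0x1: cmpi/RI
  rd: (w>>25)&0x3=0x1 → b
  imm: (w>>0)&0x1ffffff=0x110d83b → #17881147

b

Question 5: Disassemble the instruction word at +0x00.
neg b

+0x00: 00 00 00 e2 ⇒ word 0xe2000000 (little)
  opcode bits[31:27]=0x1c: neg/R
  rd: (w>>25)&0x3=0x1 → b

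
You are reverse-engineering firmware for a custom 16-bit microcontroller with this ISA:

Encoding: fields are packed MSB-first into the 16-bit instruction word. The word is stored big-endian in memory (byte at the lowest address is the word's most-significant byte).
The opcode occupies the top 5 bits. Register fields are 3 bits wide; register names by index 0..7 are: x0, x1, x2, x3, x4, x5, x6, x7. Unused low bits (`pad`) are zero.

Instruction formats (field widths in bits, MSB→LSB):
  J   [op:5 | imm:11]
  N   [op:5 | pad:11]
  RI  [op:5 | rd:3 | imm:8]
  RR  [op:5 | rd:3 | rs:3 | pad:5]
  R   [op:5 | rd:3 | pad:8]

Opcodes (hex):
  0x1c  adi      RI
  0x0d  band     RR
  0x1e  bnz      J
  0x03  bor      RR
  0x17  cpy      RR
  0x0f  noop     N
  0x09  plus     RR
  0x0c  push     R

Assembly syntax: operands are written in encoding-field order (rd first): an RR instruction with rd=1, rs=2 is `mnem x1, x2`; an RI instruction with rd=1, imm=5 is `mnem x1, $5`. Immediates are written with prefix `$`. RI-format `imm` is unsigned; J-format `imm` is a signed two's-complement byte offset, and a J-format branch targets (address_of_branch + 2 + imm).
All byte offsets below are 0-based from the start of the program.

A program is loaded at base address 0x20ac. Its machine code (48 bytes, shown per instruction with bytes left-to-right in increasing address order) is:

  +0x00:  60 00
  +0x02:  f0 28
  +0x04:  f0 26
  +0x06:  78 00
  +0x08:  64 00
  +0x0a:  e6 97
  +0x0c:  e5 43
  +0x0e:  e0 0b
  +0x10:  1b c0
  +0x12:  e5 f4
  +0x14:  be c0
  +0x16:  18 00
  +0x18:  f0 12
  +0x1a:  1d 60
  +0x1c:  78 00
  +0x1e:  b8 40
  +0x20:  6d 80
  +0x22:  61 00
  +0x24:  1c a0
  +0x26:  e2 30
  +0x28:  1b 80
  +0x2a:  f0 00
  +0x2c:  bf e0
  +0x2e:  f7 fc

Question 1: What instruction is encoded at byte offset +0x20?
band x5, x4

+0x20: 6d 80 ⇒ word 0x6d80 (big)
  top 5b → 0xd → band [RR]
  rd: (w>>8)&0x7=0x5 → x5
  rs: (w>>5)&0x7=0x4 → x4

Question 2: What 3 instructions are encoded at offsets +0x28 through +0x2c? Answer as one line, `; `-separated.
[28] 1b 80 → 0x1b80
  opcode bits[15:11]=0x3: bor/RR
  [10:8] rd=3 = x3
  [7:5] rs=4 = x4
[2a] f0 00 → 0xf000
  opcode bits[15:11]=0x1e: bnz/J
  [10:0] imm=0 = $0
[2c] bf e0 → 0xbfe0
  opcode bits[15:11]=0x17: cpy/RR
  [10:8] rd=7 = x7
  [7:5] rs=7 = x7

bor x3, x4; bnz $0; cpy x7, x7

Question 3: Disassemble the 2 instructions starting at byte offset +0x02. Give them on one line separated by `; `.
bnz $40; bnz $38

off 0x02: read f0 28 as big → 0xf028
  opcode bits[15:11]=0x1e: bnz/J
  imm@[10:0]=0x28 ⇒ $40
off 0x04: read f0 26 as big → 0xf026
  opcode bits[15:11]=0x1e: bnz/J
  imm@[10:0]=0x26 ⇒ $38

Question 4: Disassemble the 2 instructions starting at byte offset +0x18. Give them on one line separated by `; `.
off 0x18: read f0 12 as big → 0xf012
  top 5b → 0x1e → bnz [J]
  [10:0] imm=18 = $18
off 0x1a: read 1d 60 as big → 0x1d60
  top 5b → 0x3 → bor [RR]
  [10:8] rd=5 = x5
  [7:5] rs=3 = x3

bnz $18; bor x5, x3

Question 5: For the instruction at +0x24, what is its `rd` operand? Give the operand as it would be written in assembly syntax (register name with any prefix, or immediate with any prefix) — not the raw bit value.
x4

+0x24: 1c a0 ⇒ word 0x1ca0 (big)
  top 5b → 0x3 → bor [RR]
  rd: (w>>8)&0x7=0x4 → x4
  rs: (w>>5)&0x7=0x5 → x5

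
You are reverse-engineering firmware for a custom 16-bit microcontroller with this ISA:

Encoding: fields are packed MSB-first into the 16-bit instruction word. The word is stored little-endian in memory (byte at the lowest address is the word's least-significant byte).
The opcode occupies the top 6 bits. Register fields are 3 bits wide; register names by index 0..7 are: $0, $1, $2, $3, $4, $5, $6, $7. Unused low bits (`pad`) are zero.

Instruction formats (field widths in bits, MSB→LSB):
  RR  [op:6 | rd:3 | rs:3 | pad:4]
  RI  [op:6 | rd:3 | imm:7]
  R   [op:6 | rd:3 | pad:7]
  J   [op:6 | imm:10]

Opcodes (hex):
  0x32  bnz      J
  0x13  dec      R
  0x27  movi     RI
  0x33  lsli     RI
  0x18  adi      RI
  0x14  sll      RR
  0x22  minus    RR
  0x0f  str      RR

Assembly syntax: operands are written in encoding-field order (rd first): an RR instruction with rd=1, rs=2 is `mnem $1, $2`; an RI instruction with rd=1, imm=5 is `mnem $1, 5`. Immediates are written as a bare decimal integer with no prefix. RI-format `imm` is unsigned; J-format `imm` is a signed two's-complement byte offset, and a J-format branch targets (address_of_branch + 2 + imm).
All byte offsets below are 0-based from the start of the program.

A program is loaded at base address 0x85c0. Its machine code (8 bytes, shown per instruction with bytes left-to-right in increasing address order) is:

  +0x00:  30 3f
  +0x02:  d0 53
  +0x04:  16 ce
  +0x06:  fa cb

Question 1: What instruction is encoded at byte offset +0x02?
@+02  little-endian(d0 53) = 0x53d0
  opcode bits[15:10]=0x14: sll/RR
  rd: (w>>7)&0x7=0x7 → $7
  rs: (w>>4)&0x7=0x5 → $5

sll $7, $5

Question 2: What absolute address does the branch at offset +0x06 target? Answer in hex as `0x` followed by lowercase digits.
[06] fa cb → 0xcbfa
  top 6b → 0x32 → bnz [J]
  [9:0] imm=1018 (s10→-6) = -6
  target = base 0x85c0 + off 0x06 + 2 + imm -6 = 0x85c2

0x85c2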